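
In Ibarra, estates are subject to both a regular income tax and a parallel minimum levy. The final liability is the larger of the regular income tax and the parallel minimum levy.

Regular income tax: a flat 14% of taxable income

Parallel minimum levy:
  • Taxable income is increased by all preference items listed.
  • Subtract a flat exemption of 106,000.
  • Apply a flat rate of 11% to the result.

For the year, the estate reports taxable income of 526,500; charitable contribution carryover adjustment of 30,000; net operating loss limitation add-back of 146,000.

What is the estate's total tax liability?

73,710

Parallel minimum levy:
  Adjusted income: 526,500 + 30,000 + 146,000 = 702,500
  Less exemption 106,000 → base 596,500
  596,500 × 11% = 65,615

Regular income tax:
  526,500 × 14% = 73,710

73,710 > 65,615, so the regular income tax governs.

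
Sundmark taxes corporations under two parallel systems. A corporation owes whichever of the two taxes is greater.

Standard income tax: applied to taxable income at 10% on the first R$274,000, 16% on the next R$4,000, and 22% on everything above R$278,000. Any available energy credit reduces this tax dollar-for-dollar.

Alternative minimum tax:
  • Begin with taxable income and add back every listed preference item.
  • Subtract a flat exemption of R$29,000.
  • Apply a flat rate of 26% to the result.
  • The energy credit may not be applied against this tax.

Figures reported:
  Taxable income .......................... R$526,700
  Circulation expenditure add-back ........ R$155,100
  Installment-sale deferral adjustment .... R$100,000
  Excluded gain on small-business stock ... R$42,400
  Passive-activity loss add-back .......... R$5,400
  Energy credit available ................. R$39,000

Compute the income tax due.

Alternative minimum tax:
  Adjusted income: R$526,700 + R$155,100 + R$100,000 + R$42,400 + R$5,400 = R$829,600
  Less exemption R$29,000 → base R$800,600
  R$800,600 × 26% = R$208,156

Standard income tax:
  R$274,000 × 10% = R$27,400
  R$4,000 × 16% = R$640
  R$248,700 × 22% = R$54,714
  → R$82,754
  Less energy credit R$39,000 → R$43,754

R$208,156 > R$43,754, so the alternative minimum tax is the binding amount.

R$208,156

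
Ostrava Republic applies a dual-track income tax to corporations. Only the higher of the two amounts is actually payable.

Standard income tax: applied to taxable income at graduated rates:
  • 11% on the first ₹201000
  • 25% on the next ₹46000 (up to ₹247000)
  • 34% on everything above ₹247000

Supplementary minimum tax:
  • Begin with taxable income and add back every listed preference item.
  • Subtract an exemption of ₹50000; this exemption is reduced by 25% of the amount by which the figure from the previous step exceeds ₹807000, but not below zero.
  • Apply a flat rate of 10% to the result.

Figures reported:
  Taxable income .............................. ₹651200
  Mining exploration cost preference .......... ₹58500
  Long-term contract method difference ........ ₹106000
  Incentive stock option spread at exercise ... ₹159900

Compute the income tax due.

Supplementary minimum tax:
  Adjusted income: ₹651200 + ₹58500 + ₹106000 + ₹159900 = ₹975600
  Exemption: ₹50000 − 25% × (₹975600 − ₹807000) = ₹50000 − ₹42150 = ₹7850
  Base: ₹975600 − ₹7850 = ₹967750
  ₹967750 × 10% = ₹96775

Standard income tax:
  ₹201000 × 11% = ₹22110
  ₹46000 × 25% = ₹11500
  ₹404200 × 34% = ₹137428
  → ₹171038

₹171038 > ₹96775, so the standard income tax governs.

₹171038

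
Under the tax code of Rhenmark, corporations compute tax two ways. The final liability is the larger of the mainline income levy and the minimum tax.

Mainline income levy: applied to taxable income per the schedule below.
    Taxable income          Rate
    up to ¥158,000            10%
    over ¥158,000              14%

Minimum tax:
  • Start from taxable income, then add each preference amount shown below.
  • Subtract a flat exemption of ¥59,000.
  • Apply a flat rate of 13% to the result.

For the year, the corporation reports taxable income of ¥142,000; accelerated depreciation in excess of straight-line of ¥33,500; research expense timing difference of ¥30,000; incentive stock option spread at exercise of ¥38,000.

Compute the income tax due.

Minimum tax:
  Adjusted income: ¥142,000 + ¥33,500 + ¥30,000 + ¥38,000 = ¥243,500
  Less exemption ¥59,000 → base ¥184,500
  ¥184,500 × 13% = ¥23,985

Mainline income levy:
  ¥142,000 × 10% = ¥14,200

¥23,985 > ¥14,200, so the minimum tax is the binding amount.

¥23,985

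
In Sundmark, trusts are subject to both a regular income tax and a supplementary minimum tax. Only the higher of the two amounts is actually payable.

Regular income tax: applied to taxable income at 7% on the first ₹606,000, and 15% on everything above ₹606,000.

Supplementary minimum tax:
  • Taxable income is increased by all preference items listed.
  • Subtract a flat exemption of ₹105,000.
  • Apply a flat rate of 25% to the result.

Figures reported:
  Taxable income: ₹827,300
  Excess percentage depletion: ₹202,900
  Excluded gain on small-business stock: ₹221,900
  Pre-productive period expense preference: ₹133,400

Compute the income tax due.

₹320,125

Regular income tax:
  ₹606,000 × 7% = ₹42,420
  ₹221,300 × 15% = ₹33,195
  → ₹75,615

Supplementary minimum tax:
  Adjusted income: ₹827,300 + ₹202,900 + ₹221,900 + ₹133,400 = ₹1,385,500
  Less exemption ₹105,000 → base ₹1,280,500
  ₹1,280,500 × 25% = ₹320,125

₹320,125 > ₹75,615, so the supplementary minimum tax is the binding amount.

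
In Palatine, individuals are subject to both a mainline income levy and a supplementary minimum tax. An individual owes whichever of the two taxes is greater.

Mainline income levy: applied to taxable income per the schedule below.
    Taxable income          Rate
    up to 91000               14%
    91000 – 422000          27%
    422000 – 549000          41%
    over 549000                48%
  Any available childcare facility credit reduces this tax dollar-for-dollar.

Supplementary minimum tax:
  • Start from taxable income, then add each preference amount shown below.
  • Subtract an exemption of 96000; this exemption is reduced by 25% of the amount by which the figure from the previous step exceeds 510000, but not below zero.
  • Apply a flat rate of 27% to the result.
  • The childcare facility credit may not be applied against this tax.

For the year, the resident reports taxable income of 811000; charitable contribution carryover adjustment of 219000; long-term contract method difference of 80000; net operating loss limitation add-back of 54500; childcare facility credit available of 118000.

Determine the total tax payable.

314415

Mainline income levy:
  91000 × 14% = 12740
  331000 × 27% = 89370
  127000 × 41% = 52070
  262000 × 48% = 125760
  → 279940
  Less childcare facility credit 118000 → 161940

Supplementary minimum tax:
  Adjusted income: 811000 + 219000 + 80000 + 54500 = 1164500
  Exemption: 25% × (1164500 − 510000) = 163625 ≥ 96000, so the exemption is fully phased out
  Base: 1164500 − 0 = 1164500
  1164500 × 27% = 314415

314415 > 161940, so the supplementary minimum tax is the binding amount.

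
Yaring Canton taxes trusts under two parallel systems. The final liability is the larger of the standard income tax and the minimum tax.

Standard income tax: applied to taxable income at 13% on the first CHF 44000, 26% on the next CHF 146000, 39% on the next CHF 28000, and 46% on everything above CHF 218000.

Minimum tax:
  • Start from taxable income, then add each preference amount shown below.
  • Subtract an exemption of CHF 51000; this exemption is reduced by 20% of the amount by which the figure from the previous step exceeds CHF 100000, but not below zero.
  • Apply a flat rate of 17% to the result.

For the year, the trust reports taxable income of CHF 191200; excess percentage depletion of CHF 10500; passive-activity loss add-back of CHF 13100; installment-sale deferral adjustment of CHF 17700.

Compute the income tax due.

CHF 44148

Standard income tax:
  CHF 44000 × 13% = CHF 5720
  CHF 146000 × 26% = CHF 37960
  CHF 1200 × 39% = CHF 468
  → CHF 44148

Minimum tax:
  Adjusted income: CHF 191200 + CHF 10500 + CHF 13100 + CHF 17700 = CHF 232500
  Exemption: CHF 51000 − 20% × (CHF 232500 − CHF 100000) = CHF 51000 − CHF 26500 = CHF 24500
  Base: CHF 232500 − CHF 24500 = CHF 208000
  CHF 208000 × 17% = CHF 35360

CHF 44148 > CHF 35360, so the standard income tax governs.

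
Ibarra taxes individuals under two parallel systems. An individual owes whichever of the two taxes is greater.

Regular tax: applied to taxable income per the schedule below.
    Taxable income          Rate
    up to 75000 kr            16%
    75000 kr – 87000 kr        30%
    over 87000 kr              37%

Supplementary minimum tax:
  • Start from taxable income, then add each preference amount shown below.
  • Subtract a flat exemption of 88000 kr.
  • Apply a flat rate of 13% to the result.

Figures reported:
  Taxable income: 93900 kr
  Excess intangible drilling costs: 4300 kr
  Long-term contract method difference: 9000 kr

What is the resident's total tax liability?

Regular tax:
  75000 kr × 16% = 12000 kr
  12000 kr × 30% = 3600 kr
  6900 kr × 37% = 2553 kr
  → 18153 kr

Supplementary minimum tax:
  Adjusted income: 93900 kr + 4300 kr + 9000 kr = 107200 kr
  Less exemption 88000 kr → base 19200 kr
  19200 kr × 13% = 2496 kr

18153 kr > 2496 kr, so the regular tax governs.

18153 kr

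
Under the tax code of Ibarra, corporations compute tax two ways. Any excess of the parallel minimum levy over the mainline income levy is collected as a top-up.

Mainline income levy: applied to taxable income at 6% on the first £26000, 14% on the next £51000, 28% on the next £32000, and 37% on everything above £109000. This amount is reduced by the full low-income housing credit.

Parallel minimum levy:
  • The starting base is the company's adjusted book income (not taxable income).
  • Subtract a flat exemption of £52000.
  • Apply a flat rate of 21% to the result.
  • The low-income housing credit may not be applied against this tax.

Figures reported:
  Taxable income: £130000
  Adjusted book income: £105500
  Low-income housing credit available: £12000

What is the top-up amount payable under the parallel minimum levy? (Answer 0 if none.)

Parallel minimum levy:
  Base (adjusted book income): £105500
  Less exemption £52000 → base £53500
  £53500 × 21% = £11235

Mainline income levy:
  £26000 × 6% = £1560
  £51000 × 14% = £7140
  £32000 × 28% = £8960
  £21000 × 37% = £7770
  → £25430
  Less low-income housing credit £12000 → £13430

£11235 ≤ £13430, so no add-on is due.

£0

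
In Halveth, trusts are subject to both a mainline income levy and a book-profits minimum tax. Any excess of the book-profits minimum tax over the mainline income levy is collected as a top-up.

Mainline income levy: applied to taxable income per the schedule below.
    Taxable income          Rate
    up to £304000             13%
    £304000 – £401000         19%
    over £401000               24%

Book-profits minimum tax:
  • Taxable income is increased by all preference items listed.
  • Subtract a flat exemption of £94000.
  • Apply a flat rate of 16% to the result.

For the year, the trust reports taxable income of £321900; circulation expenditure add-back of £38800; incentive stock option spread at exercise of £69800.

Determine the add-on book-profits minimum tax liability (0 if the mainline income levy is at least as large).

Mainline income levy:
  £304000 × 13% = £39520
  £17900 × 19% = £3401
  → £42921

Book-profits minimum tax:
  Adjusted income: £321900 + £38800 + £69800 = £430500
  Less exemption £94000 → base £336500
  £336500 × 16% = £53840

Excess of book-profits minimum tax over mainline income levy: £53840 − £42921 = £10919.

£10919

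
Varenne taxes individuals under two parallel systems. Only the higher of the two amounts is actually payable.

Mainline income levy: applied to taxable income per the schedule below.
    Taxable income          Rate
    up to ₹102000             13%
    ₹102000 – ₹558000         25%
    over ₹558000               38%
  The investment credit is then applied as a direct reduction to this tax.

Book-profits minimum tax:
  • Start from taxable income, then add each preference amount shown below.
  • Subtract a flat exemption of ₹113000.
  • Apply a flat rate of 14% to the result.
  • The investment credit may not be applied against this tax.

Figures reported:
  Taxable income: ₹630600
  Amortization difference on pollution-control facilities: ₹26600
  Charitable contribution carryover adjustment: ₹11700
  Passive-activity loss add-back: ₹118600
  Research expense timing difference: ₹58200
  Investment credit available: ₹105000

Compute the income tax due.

₹102578

Mainline income levy:
  ₹102000 × 13% = ₹13260
  ₹456000 × 25% = ₹114000
  ₹72600 × 38% = ₹27588
  → ₹154848
  Less investment credit ₹105000 → ₹49848

Book-profits minimum tax:
  Adjusted income: ₹630600 + ₹26600 + ₹11700 + ₹118600 + ₹58200 = ₹845700
  Less exemption ₹113000 → base ₹732700
  ₹732700 × 14% = ₹102578

₹102578 > ₹49848, so the book-profits minimum tax is the binding amount.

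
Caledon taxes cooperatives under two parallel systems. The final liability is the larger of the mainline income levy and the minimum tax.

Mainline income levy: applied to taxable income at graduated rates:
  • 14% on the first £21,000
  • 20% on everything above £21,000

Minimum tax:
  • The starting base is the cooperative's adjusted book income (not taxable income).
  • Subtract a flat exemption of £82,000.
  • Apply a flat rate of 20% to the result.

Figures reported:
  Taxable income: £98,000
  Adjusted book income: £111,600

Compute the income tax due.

Mainline income levy:
  £21,000 × 14% = £2,940
  £77,000 × 20% = £15,400
  → £18,340

Minimum tax:
  Base (adjusted book income): £111,600
  Less exemption £82,000 → base £29,600
  £29,600 × 20% = £5,920

£18,340 > £5,920, so the mainline income levy governs.

£18,340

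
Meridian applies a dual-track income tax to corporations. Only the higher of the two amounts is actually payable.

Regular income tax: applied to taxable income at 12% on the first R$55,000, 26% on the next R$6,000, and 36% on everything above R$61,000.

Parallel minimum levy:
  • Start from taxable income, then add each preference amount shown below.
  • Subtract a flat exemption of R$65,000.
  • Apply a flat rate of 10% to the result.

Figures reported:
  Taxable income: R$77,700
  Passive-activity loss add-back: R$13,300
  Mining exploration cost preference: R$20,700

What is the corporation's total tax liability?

Regular income tax:
  R$55,000 × 12% = R$6,600
  R$6,000 × 26% = R$1,560
  R$16,700 × 36% = R$6,012
  → R$14,172

Parallel minimum levy:
  Adjusted income: R$77,700 + R$13,300 + R$20,700 = R$111,700
  Less exemption R$65,000 → base R$46,700
  R$46,700 × 10% = R$4,670

R$14,172 > R$4,670, so the regular income tax governs.

R$14,172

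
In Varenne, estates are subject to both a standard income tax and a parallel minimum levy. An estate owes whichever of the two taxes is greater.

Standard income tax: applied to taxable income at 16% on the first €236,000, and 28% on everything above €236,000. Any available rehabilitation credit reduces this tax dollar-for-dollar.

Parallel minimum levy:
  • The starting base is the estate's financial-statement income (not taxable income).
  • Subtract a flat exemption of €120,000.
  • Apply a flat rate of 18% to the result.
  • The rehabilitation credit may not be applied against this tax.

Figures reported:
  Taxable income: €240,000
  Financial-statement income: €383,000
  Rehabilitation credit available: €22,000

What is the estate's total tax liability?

€47,340

Standard income tax:
  €236,000 × 16% = €37,760
  €4,000 × 28% = €1,120
  → €38,880
  Less rehabilitation credit €22,000 → €16,880

Parallel minimum levy:
  Base (financial-statement income): €383,000
  Less exemption €120,000 → base €263,000
  €263,000 × 18% = €47,340

€47,340 > €16,880, so the parallel minimum levy is the binding amount.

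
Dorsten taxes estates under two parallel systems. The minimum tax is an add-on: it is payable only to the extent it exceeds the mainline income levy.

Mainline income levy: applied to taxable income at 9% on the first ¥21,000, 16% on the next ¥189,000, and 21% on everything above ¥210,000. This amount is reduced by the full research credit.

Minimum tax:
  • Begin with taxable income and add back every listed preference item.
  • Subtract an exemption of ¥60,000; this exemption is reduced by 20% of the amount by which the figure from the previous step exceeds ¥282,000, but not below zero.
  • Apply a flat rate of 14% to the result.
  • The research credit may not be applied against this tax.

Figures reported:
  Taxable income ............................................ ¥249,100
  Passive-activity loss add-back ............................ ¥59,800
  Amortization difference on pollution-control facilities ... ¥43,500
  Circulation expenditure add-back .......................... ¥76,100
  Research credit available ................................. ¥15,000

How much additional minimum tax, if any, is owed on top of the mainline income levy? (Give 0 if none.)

¥30,351

Mainline income levy:
  ¥21,000 × 9% = ¥1,890
  ¥189,000 × 16% = ¥30,240
  ¥39,100 × 21% = ¥8,211
  → ¥40,341
  Less research credit ¥15,000 → ¥25,341

Minimum tax:
  Adjusted income: ¥249,100 + ¥59,800 + ¥43,500 + ¥76,100 = ¥428,500
  Exemption: ¥60,000 − 20% × (¥428,500 − ¥282,000) = ¥60,000 − ¥29,300 = ¥30,700
  Base: ¥428,500 − ¥30,700 = ¥397,800
  ¥397,800 × 14% = ¥55,692

Excess of minimum tax over mainline income levy: ¥55,692 − ¥25,341 = ¥30,351.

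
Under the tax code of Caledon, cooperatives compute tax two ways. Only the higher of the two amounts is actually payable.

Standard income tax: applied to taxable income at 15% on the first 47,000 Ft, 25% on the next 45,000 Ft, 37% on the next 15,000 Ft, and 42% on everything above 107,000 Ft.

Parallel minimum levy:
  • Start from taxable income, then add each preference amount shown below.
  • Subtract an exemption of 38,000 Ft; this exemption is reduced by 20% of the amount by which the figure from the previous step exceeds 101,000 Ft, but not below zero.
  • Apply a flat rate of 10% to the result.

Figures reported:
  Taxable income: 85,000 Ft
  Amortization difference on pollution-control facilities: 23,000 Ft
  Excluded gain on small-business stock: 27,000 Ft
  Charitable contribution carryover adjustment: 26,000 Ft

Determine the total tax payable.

16,550 Ft

Standard income tax:
  47,000 Ft × 15% = 7,050 Ft
  38,000 Ft × 25% = 9,500 Ft
  → 16,550 Ft

Parallel minimum levy:
  Adjusted income: 85,000 Ft + 23,000 Ft + 27,000 Ft + 26,000 Ft = 161,000 Ft
  Exemption: 38,000 Ft − 20% × (161,000 Ft − 101,000 Ft) = 38,000 Ft − 12,000 Ft = 26,000 Ft
  Base: 161,000 Ft − 26,000 Ft = 135,000 Ft
  135,000 Ft × 10% = 13,500 Ft

16,550 Ft > 13,500 Ft, so the standard income tax governs.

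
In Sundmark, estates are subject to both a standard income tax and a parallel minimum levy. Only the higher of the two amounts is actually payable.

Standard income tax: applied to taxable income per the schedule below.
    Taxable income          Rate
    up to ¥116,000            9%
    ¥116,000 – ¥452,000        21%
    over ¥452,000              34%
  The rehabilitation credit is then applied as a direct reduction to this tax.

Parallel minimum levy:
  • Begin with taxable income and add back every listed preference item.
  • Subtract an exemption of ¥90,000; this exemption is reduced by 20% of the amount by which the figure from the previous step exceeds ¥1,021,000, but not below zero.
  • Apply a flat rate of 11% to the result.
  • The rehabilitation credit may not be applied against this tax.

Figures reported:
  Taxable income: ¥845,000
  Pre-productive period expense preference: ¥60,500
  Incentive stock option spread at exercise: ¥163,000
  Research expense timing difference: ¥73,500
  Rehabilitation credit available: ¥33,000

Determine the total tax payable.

Standard income tax:
  ¥116,000 × 9% = ¥10,440
  ¥336,000 × 21% = ¥70,560
  ¥393,000 × 34% = ¥133,620
  → ¥214,620
  Less rehabilitation credit ¥33,000 → ¥181,620

Parallel minimum levy:
  Adjusted income: ¥845,000 + ¥60,500 + ¥163,000 + ¥73,500 = ¥1,142,000
  Exemption: ¥90,000 − 20% × (¥1,142,000 − ¥1,021,000) = ¥90,000 − ¥24,200 = ¥65,800
  Base: ¥1,142,000 − ¥65,800 = ¥1,076,200
  ¥1,076,200 × 11% = ¥118,382

¥181,620 > ¥118,382, so the standard income tax governs.

¥181,620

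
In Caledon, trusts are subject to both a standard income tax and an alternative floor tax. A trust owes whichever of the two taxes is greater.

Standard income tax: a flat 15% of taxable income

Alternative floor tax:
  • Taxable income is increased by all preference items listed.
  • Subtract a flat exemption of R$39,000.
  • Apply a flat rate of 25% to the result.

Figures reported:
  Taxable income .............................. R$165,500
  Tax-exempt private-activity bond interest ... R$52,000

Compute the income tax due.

Standard income tax:
  R$165,500 × 15% = R$24,825

Alternative floor tax:
  Adjusted income: R$165,500 + R$52,000 = R$217,500
  Less exemption R$39,000 → base R$178,500
  R$178,500 × 25% = R$44,625

R$44,625 > R$24,825, so the alternative floor tax is the binding amount.

R$44,625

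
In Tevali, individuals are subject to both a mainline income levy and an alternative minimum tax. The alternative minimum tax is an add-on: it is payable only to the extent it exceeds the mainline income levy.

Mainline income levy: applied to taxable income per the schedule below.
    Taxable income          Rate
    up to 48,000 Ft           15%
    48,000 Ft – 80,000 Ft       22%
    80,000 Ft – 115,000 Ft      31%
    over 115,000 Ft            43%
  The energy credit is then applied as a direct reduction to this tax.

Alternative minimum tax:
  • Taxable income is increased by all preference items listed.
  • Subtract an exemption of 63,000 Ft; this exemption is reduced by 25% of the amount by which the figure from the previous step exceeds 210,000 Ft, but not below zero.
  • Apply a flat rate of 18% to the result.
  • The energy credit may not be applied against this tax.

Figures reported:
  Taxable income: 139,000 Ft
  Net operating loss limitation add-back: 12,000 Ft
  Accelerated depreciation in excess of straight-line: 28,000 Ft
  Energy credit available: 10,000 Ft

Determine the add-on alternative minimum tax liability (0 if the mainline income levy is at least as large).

0 Ft

Mainline income levy:
  48,000 Ft × 15% = 7,200 Ft
  32,000 Ft × 22% = 7,040 Ft
  35,000 Ft × 31% = 10,850 Ft
  24,000 Ft × 43% = 10,320 Ft
  → 35,410 Ft
  Less energy credit 10,000 Ft → 25,410 Ft

Alternative minimum tax:
  Adjusted income: 139,000 Ft + 12,000 Ft + 28,000 Ft = 179,000 Ft
  Exemption: 179,000 Ft ≤ 210,000 Ft, so full 63,000 Ft applies
  Base: 179,000 Ft − 63,000 Ft = 116,000 Ft
  116,000 Ft × 18% = 20,880 Ft

20,880 Ft ≤ 25,410 Ft, so no add-on is due.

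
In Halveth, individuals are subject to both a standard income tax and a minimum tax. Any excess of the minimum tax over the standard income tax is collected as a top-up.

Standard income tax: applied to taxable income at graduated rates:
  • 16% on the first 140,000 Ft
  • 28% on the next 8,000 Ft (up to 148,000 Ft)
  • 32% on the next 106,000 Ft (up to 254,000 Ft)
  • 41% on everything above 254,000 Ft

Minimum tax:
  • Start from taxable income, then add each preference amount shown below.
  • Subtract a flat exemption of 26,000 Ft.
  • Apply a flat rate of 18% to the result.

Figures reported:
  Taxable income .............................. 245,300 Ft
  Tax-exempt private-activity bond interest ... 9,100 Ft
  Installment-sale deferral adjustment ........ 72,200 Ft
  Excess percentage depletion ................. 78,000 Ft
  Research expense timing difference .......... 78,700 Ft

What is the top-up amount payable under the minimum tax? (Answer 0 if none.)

Minimum tax:
  Adjusted income: 245,300 Ft + 9,100 Ft + 72,200 Ft + 78,000 Ft + 78,700 Ft = 483,300 Ft
  Less exemption 26,000 Ft → base 457,300 Ft
  457,300 Ft × 18% = 82,314 Ft

Standard income tax:
  140,000 Ft × 16% = 22,400 Ft
  8,000 Ft × 28% = 2,240 Ft
  97,300 Ft × 32% = 31,136 Ft
  → 55,776 Ft

Excess of minimum tax over standard income tax: 82,314 Ft − 55,776 Ft = 26,538 Ft.

26,538 Ft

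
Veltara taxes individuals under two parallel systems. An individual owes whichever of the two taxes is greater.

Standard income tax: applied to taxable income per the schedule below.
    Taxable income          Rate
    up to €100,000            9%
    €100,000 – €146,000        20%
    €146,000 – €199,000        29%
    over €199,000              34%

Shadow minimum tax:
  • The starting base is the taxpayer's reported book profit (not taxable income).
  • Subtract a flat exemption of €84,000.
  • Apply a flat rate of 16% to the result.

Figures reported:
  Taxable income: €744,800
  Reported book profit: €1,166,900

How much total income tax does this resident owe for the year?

€219,142

Shadow minimum tax:
  Base (reported book profit): €1,166,900
  Less exemption €84,000 → base €1,082,900
  €1,082,900 × 16% = €173,264

Standard income tax:
  €100,000 × 9% = €9,000
  €46,000 × 20% = €9,200
  €53,000 × 29% = €15,370
  €545,800 × 34% = €185,572
  → €219,142

€219,142 > €173,264, so the standard income tax governs.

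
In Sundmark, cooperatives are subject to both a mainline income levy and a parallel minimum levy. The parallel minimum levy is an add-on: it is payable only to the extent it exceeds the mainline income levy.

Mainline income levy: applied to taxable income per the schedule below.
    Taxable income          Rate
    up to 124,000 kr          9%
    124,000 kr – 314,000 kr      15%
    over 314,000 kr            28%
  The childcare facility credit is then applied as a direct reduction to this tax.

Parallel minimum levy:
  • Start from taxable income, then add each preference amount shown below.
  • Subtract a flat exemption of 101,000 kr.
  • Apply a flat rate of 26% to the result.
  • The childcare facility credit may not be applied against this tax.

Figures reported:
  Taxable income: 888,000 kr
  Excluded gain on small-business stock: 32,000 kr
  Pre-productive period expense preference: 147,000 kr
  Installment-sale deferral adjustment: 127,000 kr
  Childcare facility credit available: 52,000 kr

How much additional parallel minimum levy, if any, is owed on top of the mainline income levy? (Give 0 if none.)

135,800 kr

Mainline income levy:
  124,000 kr × 9% = 11,160 kr
  190,000 kr × 15% = 28,500 kr
  574,000 kr × 28% = 160,720 kr
  → 200,380 kr
  Less childcare facility credit 52,000 kr → 148,380 kr

Parallel minimum levy:
  Adjusted income: 888,000 kr + 32,000 kr + 147,000 kr + 127,000 kr = 1,194,000 kr
  Less exemption 101,000 kr → base 1,093,000 kr
  1,093,000 kr × 26% = 284,180 kr

Excess of parallel minimum levy over mainline income levy: 284,180 kr − 148,380 kr = 135,800 kr.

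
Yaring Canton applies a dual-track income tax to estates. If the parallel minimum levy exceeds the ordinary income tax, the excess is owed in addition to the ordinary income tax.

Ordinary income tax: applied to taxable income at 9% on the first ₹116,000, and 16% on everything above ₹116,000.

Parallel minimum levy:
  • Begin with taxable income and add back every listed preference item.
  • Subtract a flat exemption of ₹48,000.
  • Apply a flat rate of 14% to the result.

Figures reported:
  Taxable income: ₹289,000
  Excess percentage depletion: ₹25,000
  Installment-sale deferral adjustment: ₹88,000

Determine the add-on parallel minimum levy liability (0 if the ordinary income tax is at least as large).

₹11,440

Parallel minimum levy:
  Adjusted income: ₹289,000 + ₹25,000 + ₹88,000 = ₹402,000
  Less exemption ₹48,000 → base ₹354,000
  ₹354,000 × 14% = ₹49,560

Ordinary income tax:
  ₹116,000 × 9% = ₹10,440
  ₹173,000 × 16% = ₹27,680
  → ₹38,120

Excess of parallel minimum levy over ordinary income tax: ₹49,560 − ₹38,120 = ₹11,440.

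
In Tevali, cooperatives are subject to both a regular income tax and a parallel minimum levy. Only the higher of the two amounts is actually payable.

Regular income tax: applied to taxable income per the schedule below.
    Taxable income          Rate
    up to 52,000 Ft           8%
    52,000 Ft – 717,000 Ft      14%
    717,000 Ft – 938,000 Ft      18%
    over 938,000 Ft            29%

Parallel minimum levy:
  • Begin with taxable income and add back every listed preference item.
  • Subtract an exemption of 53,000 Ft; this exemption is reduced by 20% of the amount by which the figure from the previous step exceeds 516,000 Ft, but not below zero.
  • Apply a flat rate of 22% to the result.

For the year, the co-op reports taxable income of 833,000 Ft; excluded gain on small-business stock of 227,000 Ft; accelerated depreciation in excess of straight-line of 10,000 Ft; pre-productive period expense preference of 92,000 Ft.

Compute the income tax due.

255,640 Ft

Regular income tax:
  52,000 Ft × 8% = 4,160 Ft
  665,000 Ft × 14% = 93,100 Ft
  116,000 Ft × 18% = 20,880 Ft
  → 118,140 Ft

Parallel minimum levy:
  Adjusted income: 833,000 Ft + 227,000 Ft + 10,000 Ft + 92,000 Ft = 1,162,000 Ft
  Exemption: 20% × (1,162,000 Ft − 516,000 Ft) = 129,200 Ft ≥ 53,000 Ft, so the exemption is fully phased out
  Base: 1,162,000 Ft − 0 Ft = 1,162,000 Ft
  1,162,000 Ft × 22% = 255,640 Ft

255,640 Ft > 118,140 Ft, so the parallel minimum levy is the binding amount.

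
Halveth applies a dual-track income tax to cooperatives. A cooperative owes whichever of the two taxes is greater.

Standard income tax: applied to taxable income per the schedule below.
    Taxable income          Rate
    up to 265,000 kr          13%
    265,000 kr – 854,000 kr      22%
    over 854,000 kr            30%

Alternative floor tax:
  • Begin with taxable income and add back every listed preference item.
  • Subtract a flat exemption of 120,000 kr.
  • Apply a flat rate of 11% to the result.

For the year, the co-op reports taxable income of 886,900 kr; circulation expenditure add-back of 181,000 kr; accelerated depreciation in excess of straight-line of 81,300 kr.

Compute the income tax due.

Alternative floor tax:
  Adjusted income: 886,900 kr + 181,000 kr + 81,300 kr = 1,149,200 kr
  Less exemption 120,000 kr → base 1,029,200 kr
  1,029,200 kr × 11% = 113,212 kr

Standard income tax:
  265,000 kr × 13% = 34,450 kr
  589,000 kr × 22% = 129,580 kr
  32,900 kr × 30% = 9,870 kr
  → 173,900 kr

173,900 kr > 113,212 kr, so the standard income tax governs.

173,900 kr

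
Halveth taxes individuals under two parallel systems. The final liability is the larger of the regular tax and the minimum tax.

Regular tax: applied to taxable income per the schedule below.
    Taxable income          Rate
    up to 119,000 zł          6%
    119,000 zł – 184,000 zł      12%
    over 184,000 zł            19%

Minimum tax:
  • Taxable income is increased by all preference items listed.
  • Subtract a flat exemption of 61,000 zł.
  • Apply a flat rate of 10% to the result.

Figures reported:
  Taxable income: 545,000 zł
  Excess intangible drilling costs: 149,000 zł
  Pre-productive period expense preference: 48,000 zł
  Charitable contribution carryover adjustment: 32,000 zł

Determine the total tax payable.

83,530 zł

Minimum tax:
  Adjusted income: 545,000 zł + 149,000 zł + 48,000 zł + 32,000 zł = 774,000 zł
  Less exemption 61,000 zł → base 713,000 zł
  713,000 zł × 10% = 71,300 zł

Regular tax:
  119,000 zł × 6% = 7,140 zł
  65,000 zł × 12% = 7,800 zł
  361,000 zł × 19% = 68,590 zł
  → 83,530 zł

83,530 zł > 71,300 zł, so the regular tax governs.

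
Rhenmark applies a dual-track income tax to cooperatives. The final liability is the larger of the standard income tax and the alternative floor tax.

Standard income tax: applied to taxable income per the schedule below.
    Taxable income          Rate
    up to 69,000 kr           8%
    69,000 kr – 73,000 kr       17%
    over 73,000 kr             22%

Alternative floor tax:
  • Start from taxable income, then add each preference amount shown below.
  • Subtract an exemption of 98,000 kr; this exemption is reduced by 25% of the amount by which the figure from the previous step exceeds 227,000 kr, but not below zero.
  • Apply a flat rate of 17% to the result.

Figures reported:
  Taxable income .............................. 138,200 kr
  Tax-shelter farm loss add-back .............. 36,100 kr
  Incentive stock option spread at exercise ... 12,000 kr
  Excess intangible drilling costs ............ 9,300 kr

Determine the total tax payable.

Standard income tax:
  69,000 kr × 8% = 5,520 kr
  4,000 kr × 17% = 680 kr
  65,200 kr × 22% = 14,344 kr
  → 20,544 kr

Alternative floor tax:
  Adjusted income: 138,200 kr + 36,100 kr + 12,000 kr + 9,300 kr = 195,600 kr
  Exemption: 195,600 kr ≤ 227,000 kr, so full 98,000 kr applies
  Base: 195,600 kr − 98,000 kr = 97,600 kr
  97,600 kr × 17% = 16,592 kr

20,544 kr > 16,592 kr, so the standard income tax governs.

20,544 kr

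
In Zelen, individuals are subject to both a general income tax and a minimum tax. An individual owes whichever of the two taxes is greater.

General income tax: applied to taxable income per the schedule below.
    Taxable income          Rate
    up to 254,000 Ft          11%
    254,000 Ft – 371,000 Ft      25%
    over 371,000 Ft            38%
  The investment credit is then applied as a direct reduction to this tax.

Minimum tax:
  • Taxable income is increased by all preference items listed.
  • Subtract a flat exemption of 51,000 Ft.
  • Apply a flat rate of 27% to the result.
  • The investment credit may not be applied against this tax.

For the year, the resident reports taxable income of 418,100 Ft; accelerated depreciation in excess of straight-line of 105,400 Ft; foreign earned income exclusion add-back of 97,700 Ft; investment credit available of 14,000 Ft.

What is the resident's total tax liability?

153,954 Ft

General income tax:
  254,000 Ft × 11% = 27,940 Ft
  117,000 Ft × 25% = 29,250 Ft
  47,100 Ft × 38% = 17,898 Ft
  → 75,088 Ft
  Less investment credit 14,000 Ft → 61,088 Ft

Minimum tax:
  Adjusted income: 418,100 Ft + 105,400 Ft + 97,700 Ft = 621,200 Ft
  Less exemption 51,000 Ft → base 570,200 Ft
  570,200 Ft × 27% = 153,954 Ft

153,954 Ft > 61,088 Ft, so the minimum tax is the binding amount.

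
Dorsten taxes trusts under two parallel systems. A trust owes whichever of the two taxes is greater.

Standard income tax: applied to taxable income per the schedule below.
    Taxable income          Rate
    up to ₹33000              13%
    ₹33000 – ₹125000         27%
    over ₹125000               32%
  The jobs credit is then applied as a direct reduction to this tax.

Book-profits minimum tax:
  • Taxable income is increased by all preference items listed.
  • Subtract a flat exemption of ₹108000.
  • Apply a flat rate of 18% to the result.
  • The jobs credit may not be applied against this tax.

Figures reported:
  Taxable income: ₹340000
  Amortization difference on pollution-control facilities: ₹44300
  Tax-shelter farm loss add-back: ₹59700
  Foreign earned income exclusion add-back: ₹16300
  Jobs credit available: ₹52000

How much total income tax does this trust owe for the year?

₹63414

Book-profits minimum tax:
  Adjusted income: ₹340000 + ₹44300 + ₹59700 + ₹16300 = ₹460300
  Less exemption ₹108000 → base ₹352300
  ₹352300 × 18% = ₹63414

Standard income tax:
  ₹33000 × 13% = ₹4290
  ₹92000 × 27% = ₹24840
  ₹215000 × 32% = ₹68800
  → ₹97930
  Less jobs credit ₹52000 → ₹45930

₹63414 > ₹45930, so the book-profits minimum tax is the binding amount.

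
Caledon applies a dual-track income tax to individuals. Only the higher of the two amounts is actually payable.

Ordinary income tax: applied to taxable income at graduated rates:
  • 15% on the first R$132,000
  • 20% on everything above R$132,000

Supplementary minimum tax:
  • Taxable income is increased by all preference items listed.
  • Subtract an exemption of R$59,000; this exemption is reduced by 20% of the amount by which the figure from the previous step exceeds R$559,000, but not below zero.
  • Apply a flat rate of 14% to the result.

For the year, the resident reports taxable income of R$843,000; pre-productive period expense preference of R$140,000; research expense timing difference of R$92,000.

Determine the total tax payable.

Ordinary income tax:
  R$132,000 × 15% = R$19,800
  R$711,000 × 20% = R$142,200
  → R$162,000

Supplementary minimum tax:
  Adjusted income: R$843,000 + R$140,000 + R$92,000 = R$1,075,000
  Exemption: 20% × (R$1,075,000 − R$559,000) = R$103,200 ≥ R$59,000, so the exemption is fully phased out
  Base: R$1,075,000 − R$0 = R$1,075,000
  R$1,075,000 × 14% = R$150,500

R$162,000 > R$150,500, so the ordinary income tax governs.

R$162,000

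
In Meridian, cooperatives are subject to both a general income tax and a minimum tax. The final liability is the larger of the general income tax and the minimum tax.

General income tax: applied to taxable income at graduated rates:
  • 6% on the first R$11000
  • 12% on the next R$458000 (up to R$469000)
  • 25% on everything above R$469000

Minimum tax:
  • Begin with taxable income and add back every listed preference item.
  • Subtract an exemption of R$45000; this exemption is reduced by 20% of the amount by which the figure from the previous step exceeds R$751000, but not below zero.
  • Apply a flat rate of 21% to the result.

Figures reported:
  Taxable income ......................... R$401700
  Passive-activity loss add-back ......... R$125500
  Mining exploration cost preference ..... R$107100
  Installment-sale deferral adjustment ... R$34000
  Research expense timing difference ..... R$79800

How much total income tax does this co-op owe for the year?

General income tax:
  R$11000 × 6% = R$660
  R$390700 × 12% = R$46884
  → R$47544

Minimum tax:
  Adjusted income: R$401700 + R$125500 + R$107100 + R$34000 + R$79800 = R$748100
  Exemption: R$748100 ≤ R$751000, so full R$45000 applies
  Base: R$748100 − R$45000 = R$703100
  R$703100 × 21% = R$147651

R$147651 > R$47544, so the minimum tax is the binding amount.

R$147651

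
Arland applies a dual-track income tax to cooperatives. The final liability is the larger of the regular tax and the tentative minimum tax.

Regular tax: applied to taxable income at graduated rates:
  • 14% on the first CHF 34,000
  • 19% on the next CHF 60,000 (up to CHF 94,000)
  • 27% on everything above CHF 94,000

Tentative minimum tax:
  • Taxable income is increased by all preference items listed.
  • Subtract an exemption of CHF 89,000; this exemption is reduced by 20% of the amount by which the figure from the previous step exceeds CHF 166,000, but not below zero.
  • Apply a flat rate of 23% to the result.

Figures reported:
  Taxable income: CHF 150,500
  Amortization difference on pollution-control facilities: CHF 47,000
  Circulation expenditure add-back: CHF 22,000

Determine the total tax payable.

Tentative minimum tax:
  Adjusted income: CHF 150,500 + CHF 47,000 + CHF 22,000 = CHF 219,500
  Exemption: CHF 89,000 − 20% × (CHF 219,500 − CHF 166,000) = CHF 89,000 − CHF 10,700 = CHF 78,300
  Base: CHF 219,500 − CHF 78,300 = CHF 141,200
  CHF 141,200 × 23% = CHF 32,476

Regular tax:
  CHF 34,000 × 14% = CHF 4,760
  CHF 60,000 × 19% = CHF 11,400
  CHF 56,500 × 27% = CHF 15,255
  → CHF 31,415

CHF 32,476 > CHF 31,415, so the tentative minimum tax is the binding amount.

CHF 32,476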